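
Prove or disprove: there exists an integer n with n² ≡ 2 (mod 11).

There is no such integer.

Squares mod 11 repeat after n = 5 (as (−n)² = n²); for n = 0..5 they are 0, 1, 4, 9, 5, 3.
The set of squares mod 11 is therefore {0, 1, 3, 4, 5, 9}, which does not contain 2.
Hence no integer n has n² ≡ 2 (mod 11).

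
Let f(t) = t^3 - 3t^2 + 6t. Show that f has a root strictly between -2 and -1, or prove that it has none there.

No.

f(-2) = -32 and f(-1) = -10, both negative.
The derivative f'(t) = 3t^2 - 6t + 6 is a quadratic with discriminant (-6)² − 4·3·6 = -36 < 0; it never vanishes, so it is always positive (sign of the leading coefficient).
Hence f is strictly increasing on ℝ, and in particular on [-2, -1]. A strictly monotone function with same-sign endpoint values stays negative on the whole interval, so f has no zero in (-2, -1).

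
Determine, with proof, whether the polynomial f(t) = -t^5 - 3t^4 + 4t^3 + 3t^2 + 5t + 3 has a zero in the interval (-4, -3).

f(-4) = 31 and f(-3) = -93, which have opposite signs.
f is continuous everywhere (it is a polynomial), in particular on [-4, -3].
By the Intermediate Value Theorem f must vanish at some point of (-4, -3).

Yes, f has a root in the interval.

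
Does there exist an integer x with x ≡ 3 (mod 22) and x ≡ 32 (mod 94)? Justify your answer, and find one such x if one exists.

Reduce both congruences modulo 2, which divides 22 and 94: they say x ≡ 3 (mod 2) and x ≡ 32 (mod 2).
But 3 mod 2 = 1 while 32 mod 2 = 0, a contradiction.
Therefore no such x exists.

There is no such integer.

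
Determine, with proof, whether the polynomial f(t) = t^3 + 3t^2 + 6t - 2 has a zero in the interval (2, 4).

Evaluate at the endpoints: f(2) = 30, f(4) = 134 — same sign (positive).
The derivative f'(t) = 3t^2 + 6t + 6 is a quadratic with discriminant 6² − 4·3·6 = -36 < 0; it never vanishes, so it is always positive (sign of the leading coefficient).
So f is strictly increasing; between 2 and 4 its values lie between f(2) = 30 and f(4) = 134, all positive. Therefore f has no root in (2, 4).

f has no root in that interval.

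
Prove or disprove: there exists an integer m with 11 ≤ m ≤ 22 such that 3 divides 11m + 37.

m = 13 works, since 11·13 + 37 = 180 = 60·3.

m = 13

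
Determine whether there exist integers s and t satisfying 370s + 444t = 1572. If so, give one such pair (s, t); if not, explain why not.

No such integers exist.

gcd(370, 444) = 74, so every integer of the form 370s + 444t is a multiple of 74.
However 1572 leaves remainder 18 on division by 74.
So the equation is unsolvable over ℤ.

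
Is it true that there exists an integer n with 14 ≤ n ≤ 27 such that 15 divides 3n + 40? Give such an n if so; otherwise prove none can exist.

No, no such integer n in that range exists.

At n = 14, 3·14 + 40 = 82 ≡ 7 (mod 15), and each step in n adds 3, giving residues 7, 10, 13, 1, 4, 7, 10, 13, 1, 4, 7, 10, 13, 1 for n = 14, 15, …, 27.
Since 0 is absent from this list, 15 ∤ 3n + 40 for every n with 14 ≤ n ≤ 27.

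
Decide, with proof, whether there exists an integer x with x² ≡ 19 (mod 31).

x = 9

x = 9 works: 9² = 81, and 81 − 19 = 62 = 2·31.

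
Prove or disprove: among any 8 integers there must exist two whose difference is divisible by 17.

Take the 8 consecutive integers 80, 81, …, 87: their residues mod 17 are all distinct because 8 ≤ 17.
Any two of them differ by at most 7 < 17 and by at least 1, so no difference is a multiple of 17.

No, the set {80, 81, 82, 83, 84, 85, 86, 87} is a counterexample.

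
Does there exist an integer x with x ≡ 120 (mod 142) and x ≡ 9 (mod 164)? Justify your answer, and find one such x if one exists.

No such integer exists.

Both moduli are multiples of 2 = gcd(142, 164), so any solution would satisfy x ≡ 120 and x ≡ 9 modulo 2 simultaneously.
But 120 mod 2 = 0 while 9 mod 2 = 1, a contradiction.
Therefore no such x exists.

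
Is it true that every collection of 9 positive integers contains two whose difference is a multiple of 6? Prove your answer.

Each integer lies in one of the 6 residue classes modulo 6.
Placing 9 integers into 6 classes, some class receives at least two — say a and b.
Their difference a − b is then a multiple of 6.

Yes.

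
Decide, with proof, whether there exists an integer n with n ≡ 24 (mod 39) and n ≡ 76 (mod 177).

No, no such integer exists.

Reduce both congruences modulo 3, which divides 39 and 177: they say n ≡ 24 (mod 3) and n ≡ 76 (mod 3).
However 24 ≡ 0 and 76 ≡ 1 (mod 3), and 0 ≠ 1.
Hence the system has no solution.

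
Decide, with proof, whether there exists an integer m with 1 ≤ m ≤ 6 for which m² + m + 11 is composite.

No, no such integer m in that range exists.

The values for m = 1, 2, …, 6 are 13, 17, 23, 31, 41, 53, and each of these is prime.
So no value in the range makes the expression composite.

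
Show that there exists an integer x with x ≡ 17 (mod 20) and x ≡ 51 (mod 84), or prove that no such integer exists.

gcd(20, 84) = 4. If x ≡ 17 (mod 20) and x ≡ 51 (mod 84), then x ≡ 17 (mod 4) and x ≡ 51 (mod 4).
But 17 mod 4 = 1 while 51 mod 4 = 3, a contradiction.
Hence the system has no solution.

No, no such integer exists.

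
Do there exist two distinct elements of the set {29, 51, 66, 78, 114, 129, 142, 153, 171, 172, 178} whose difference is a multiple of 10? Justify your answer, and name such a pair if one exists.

Reduce each element mod 10: 29↦9, 51↦1, 66↦6, 78↦8, 114↦4, 129↦9, 142↦2, 153↦3, 171↦1, 172↦2, 178↦8. The residue 9 repeats (at 29 and 129), and 129 − 29 = 100 = 10·10.

The pair (29, 129) works.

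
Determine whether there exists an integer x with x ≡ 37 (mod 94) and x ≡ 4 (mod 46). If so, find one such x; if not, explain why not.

Both moduli are multiples of 2 = gcd(94, 46), so any solution would satisfy x ≡ 37 and x ≡ 4 modulo 2 simultaneously.
However 37 ≡ 1 and 4 ≡ 0 (mod 2), and 1 ≠ 0.
Therefore no such x exists.

No such integer exists.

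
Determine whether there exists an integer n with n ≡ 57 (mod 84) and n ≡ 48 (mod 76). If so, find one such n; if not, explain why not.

Both moduli are multiples of 4 = gcd(84, 76), so any solution would satisfy n ≡ 57 and n ≡ 48 modulo 4 simultaneously.
These are incompatible: 57 − 48 = 9 is not divisible by 4.
Therefore no such n exists.

No, no such integer exists.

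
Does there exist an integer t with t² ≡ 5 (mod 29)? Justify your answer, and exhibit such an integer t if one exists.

Take t = 18. Then 18² = 324 = 11·29 + 5, so 18² ≡ 5 (mod 29).

t = 18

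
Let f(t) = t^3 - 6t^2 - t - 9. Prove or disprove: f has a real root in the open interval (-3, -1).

No such root exists.

f(-3) = -87 and f(-1) = -15, both negative, so a sign-change argument is unavailable; we show f keeps this sign on the whole interval.
Shift to the endpoint -1: with t = -1 − u (0 < u < 2), one computes f(-1 − u) = -u^3 - 9u^2 - 14u - 15.
All 4 nonzero coefficients of this polynomial in u are negative; hence for u > 0 the value is a sum of negative terms (the constant -15 among them).
Therefore f(t) < 0 throughout (-3, -1), and f has no zero there.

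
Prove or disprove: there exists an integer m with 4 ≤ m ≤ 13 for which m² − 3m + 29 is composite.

m = 11

At m = 11: 11² − 3·11 + 29 = 117 = 3·39, which is composite.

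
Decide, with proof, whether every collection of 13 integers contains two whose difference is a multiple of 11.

Each integer lies in one of the 11 residue classes modulo 11.
Placing 13 integers into 11 classes, some class receives at least two — say a and b.
Their difference a − b is then a multiple of 11.

Yes, this is always true.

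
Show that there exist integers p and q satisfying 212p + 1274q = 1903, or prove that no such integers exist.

gcd(212, 1274) = 2, so every integer of the form 212p + 1274q is a multiple of 2.
However 1903 leaves remainder 1 on division by 2.
Hence no integers p, q satisfy the equation.

There are no such integers.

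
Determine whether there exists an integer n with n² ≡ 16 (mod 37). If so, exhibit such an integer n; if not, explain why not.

n = 33

Take n = 33. Then 33² = 1089 = 29·37 + 16, so 33² ≡ 16 (mod 37).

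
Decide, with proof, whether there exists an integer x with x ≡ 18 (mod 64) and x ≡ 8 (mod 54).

The moduli are not coprime: gcd(64, 54) = 2. Compatibility requires 2 ∣ (8 − 18) = -10, which holds, so solutions exist.
Write x = 18 + 64t. Then 64t ≡ 8 − 18 ≡ 44 (mod 54); dividing through by 2 gives 32t ≡ 22 (mod 27).
32 ≡ 5 (mod 27), so this reads 5t ≡ 22 (mod 27). Invert 5 mod 27 by the Euclidean algorithm: 27 = 5·5 + 2, 5 = 2·2 + 1, 2 = 2·1 + 0; back-substituting, 1 = 5 − 2·2 = 5 − 2·(27 − 5·5) = −2·27 + 11·5. Hence 5·11 ≡ 1, so 5⁻¹ ≡ 11 (mod 27).
Therefore t ≡ 11·22 = 242 ≡ 26 (mod 27).
Then x = 18 + 64·26 = 1682.
Indeed 1682 ≡ 18 (mod 64) and 1682 ≡ 8 (mod 54).

x = 1682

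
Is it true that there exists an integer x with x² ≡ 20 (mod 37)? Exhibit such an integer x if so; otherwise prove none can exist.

No, no such integer exists.

37 is prime, so by Euler's criterion 20 is a square mod 37 iff 20^((37−1)/2) = 20^18 ≡ 1 (mod 37).
Squaring successively (mod 37): 20^2 = 400 ≡ 30; 20^4 ≡ 30² = 900 ≡ 12; 20^8 ≡ 12² = 144 ≡ 33; 20^16 ≡ 33² = 1089 ≡ 16.
Since 18 = 16 + 2, 20^18 ≡ 16 · 30; multiplying out mod 37: 16·30 = 480 ≡ 36. Thus 20^18 ≡ 36 ≡ −1 (mod 37).
The value −1 means 20 is a non-residue modulo 37, so x² ≡ 20 (mod 37) is impossible.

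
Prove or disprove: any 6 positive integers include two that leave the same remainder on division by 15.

No; for instance {22, 23, 24, 25, 26, 27} is a counterexample.

Try 6 consecutive integers, 22, 23, …, 27. Their remainders mod 15 are 7, 8, 9, 10, 11, 12 — pairwise different, as any 6 ≤ 15 consecutive integers have distinct residues.
Hence this collection has no pair with equal remainders mod 15, disproving the claim.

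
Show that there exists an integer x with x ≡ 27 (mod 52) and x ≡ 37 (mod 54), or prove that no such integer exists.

x = 1171

The moduli are not coprime: gcd(52, 54) = 2. Compatibility requires 2 ∣ (37 − 27) = 10, which holds, so solutions exist.
Write x = 27 + 52t. Then 52t ≡ 37 − 27 ≡ 10 (mod 54); dividing through by 2 gives 26t ≡ 5 (mod 27).
To invert 26 modulo 27: 27 = 1·26 + 1, 26 = 26·1 + 0, and unwinding, 1 = 27 − 1·26. Thus 26⁻¹ ≡ -1 ≡ 26 (mod 27).
Therefore t ≡ 26·5 = 130 ≡ 22 (mod 27).
Then x = 27 + 52·22 = 1171.
Indeed 1171 ≡ 27 (mod 52) and 1171 ≡ 37 (mod 54).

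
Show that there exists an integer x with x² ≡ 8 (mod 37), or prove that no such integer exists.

37 is prime, so by Euler's criterion 8 is a square mod 37 iff 8^((37−1)/2) = 8^18 ≡ 1 (mod 37).
Squaring successively (mod 37): 8^2 = 64 ≡ 27; 8^4 ≡ 27² = 729 ≡ 26; 8^8 ≡ 26² = 676 ≡ 10; 8^16 ≡ 10² = 100 ≡ 26.
Since 18 = 16 + 2, 8^18 ≡ 26 · 27; multiplying out mod 37: 26·27 = 702 ≡ 36. Thus 8^18 ≡ 36 ≡ −1 (mod 37).
The value −1 means 8 is a non-residue modulo 37, so x² ≡ 8 (mod 37) is impossible.

No, no such integer exists.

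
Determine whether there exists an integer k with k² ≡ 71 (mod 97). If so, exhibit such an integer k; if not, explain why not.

97 is prime, so by Euler's criterion 71 is a square mod 97 iff 71^((97−1)/2) = 71^48 ≡ 1 (mod 97).
Squaring successively (mod 97): 71^2 = 5041 ≡ 94; 71^4 ≡ 94² = 8836 ≡ 9; 71^8 ≡ 9² = 81 ≡ 81; 71^16 ≡ 81² = 6561 ≡ 62; 71^32 ≡ 62² = 3844 ≡ 61.
Since 48 = 32 + 16, 71^48 ≡ 61 · 62; multiplying out mod 97: 61·62 = 3782 ≡ 96. Thus 71^48 ≡ 96 ≡ −1 (mod 97).
The value −1 means 71 is a non-residue modulo 97, so k² ≡ 71 (mod 97) is impossible.

There is no such integer.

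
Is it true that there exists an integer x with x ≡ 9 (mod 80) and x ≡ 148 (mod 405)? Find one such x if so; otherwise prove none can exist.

No, no such integer exists.

Both moduli are multiples of 5 = gcd(80, 405), so any solution would satisfy x ≡ 9 and x ≡ 148 modulo 5 simultaneously.
However 9 ≡ 4 and 148 ≡ 3 (mod 5), and 4 ≠ 3.
Hence the system has no solution.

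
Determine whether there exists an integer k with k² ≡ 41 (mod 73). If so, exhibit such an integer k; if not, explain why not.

k = 48 works: 48² = 2304, and 2304 − 41 = 2263 = 31·73.

k = 48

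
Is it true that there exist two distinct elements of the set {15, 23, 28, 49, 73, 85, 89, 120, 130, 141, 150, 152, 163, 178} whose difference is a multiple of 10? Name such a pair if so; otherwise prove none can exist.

The pair (15, 85) works.

15 mod 10 = 5 and 85 mod 10 = 5, so 85 − 15 = 70 = 7·10.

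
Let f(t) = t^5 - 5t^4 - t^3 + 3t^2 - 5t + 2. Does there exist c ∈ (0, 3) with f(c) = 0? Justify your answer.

f(0) = 2 and f(3) = -175, which have opposite signs.
f is continuous everywhere (it is a polynomial), in particular on [0, 3].
By the Intermediate Value Theorem f must vanish at some point of (0, 3).

Yes, f has a root in the interval.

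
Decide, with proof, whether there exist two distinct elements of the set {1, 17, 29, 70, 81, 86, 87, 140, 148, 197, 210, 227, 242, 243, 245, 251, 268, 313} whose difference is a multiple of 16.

1 mod 16 = 1 and 17 mod 16 = 1, so 17 − 1 = 16 = 1·16.

Yes: 1 and 17.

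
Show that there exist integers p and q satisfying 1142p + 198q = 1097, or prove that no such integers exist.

No such integers exist.

gcd(1142, 198) = 2, so every integer of the form 1142p + 198q is a multiple of 2.
But 1097 is not a multiple of 2 (it leaves remainder 1).
Hence no integers p, q satisfy the equation.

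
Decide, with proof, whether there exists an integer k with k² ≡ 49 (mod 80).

k = 33

k = 33 works: 33² = 1089, and 1089 − 49 = 1040 = 13·80.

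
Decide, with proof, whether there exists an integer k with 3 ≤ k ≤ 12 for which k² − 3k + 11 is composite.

k = 5

At k = 5: 5² − 3·5 + 11 = 21 = 3·7, which is composite.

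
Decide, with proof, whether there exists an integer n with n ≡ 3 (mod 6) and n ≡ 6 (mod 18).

There is no such integer.

Both moduli are multiples of 6 = gcd(6, 18), so any solution would satisfy n ≡ 3 and n ≡ 6 modulo 6 simultaneously.
But 3 mod 6 = 3 while 6 mod 6 = 0, a contradiction.
So no integer satisfies both congruences.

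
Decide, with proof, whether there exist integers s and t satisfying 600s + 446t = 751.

No such integers exist.

Any value of 600s + 446t is a multiple of gcd(600, 446) = 2.
But 751 is not a multiple of 2 (it leaves remainder 1).
Therefore 600s + 446t = 751 has no solution in integers.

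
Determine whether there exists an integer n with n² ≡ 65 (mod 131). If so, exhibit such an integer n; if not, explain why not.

n = 14 works: 14² = 196, and 196 − 65 = 131 = 1·131.

n = 14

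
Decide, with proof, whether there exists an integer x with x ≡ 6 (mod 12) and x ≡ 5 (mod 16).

There is no such integer.

Both moduli are multiples of 4 = gcd(12, 16), so any solution would satisfy x ≡ 6 and x ≡ 5 modulo 4 simultaneously.
But 6 mod 4 = 2 while 5 mod 4 = 1, a contradiction.
So no integer satisfies both congruences.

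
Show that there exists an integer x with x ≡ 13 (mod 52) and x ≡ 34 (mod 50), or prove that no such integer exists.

No, no such integer exists.

gcd(52, 50) = 2. If x ≡ 13 (mod 52) and x ≡ 34 (mod 50), then x ≡ 13 (mod 2) and x ≡ 34 (mod 2).
However 13 ≡ 1 and 34 ≡ 0 (mod 2), and 1 ≠ 0.
Therefore no such x exists.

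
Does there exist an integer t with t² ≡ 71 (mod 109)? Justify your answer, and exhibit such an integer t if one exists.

t = 17

t = 17 works: 17² = 289, and 289 − 71 = 218 = 2·109.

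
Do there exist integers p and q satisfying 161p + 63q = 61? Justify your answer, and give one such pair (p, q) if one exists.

Any value of 161p + 63q is a multiple of gcd(161, 63) = 7.
But 61 is not a multiple of 7 (it leaves remainder 5).
Hence no integers p, q satisfy the equation.

No such integers exist.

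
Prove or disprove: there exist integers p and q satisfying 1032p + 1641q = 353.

No such integers exist.

gcd(1032, 1641) = 3, so every integer of the form 1032p + 1641q is a multiple of 3.
But 353 is not a multiple of 3 (it leaves remainder 2).
Hence no integers p, q satisfy the equation.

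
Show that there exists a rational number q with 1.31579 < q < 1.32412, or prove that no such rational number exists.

Multiplying by 22: 22·1.31579 = 28.94738 and 22·1.32412 = 29.13064, so the integer 29 lies strictly between them.
So q = 29/22 works: it is a ratio of integers, and dividing 22·1.31579 < 29 < 22·1.32412 through by 22 gives 1.31579 < 29/22 < 1.32412.

q = 29/22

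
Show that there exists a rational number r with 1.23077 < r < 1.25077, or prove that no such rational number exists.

Look for a denominator N such that an integer falls strictly between N·1.23077 and N·1.25077. N = 4 works: 4·1.23077 = 4.92308 < 5 < 5.00308 = 4·1.25077.
Dividing back, 1.23077 < 5/4 < 1.25077, and 5/4 is rational.

r = 5/4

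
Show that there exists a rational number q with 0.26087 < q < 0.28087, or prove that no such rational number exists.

q = 3/11

Look for a denominator N such that an integer falls strictly between N·0.26087 and N·0.28087. N = 11 works: 11·0.26087 = 2.86957 < 3 < 3.08957 = 11·0.28087.
Dividing back, 0.26087 < 3/11 < 0.28087, and 3/11 is rational.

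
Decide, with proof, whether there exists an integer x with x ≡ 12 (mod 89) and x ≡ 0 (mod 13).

x = 546

gcd(89, 13) = 1, so the Chinese Remainder Theorem guarantees exactly one residue class mod 1157 satisfying both.
Write x = 12 + 89t and require 12 + 89t ≡ 0 (mod 13), i.e. 89t ≡ 1 (mod 13).
89 ≡ 11 (mod 13), so this reads 11t ≡ 1 (mod 13). Invert 11 mod 13 by the Euclidean algorithm: 13 = 1·11 + 2, 11 = 5·2 + 1, 2 = 2·1 + 0; back-substituting, 1 = 11 − 5·2 = 11 − 5·(13 − 1·11) = −5·13 + 6·11. Hence 11·6 ≡ 1, so 11⁻¹ ≡ 6 (mod 13).
Multiplying by 6: t ≡ 6·1 = 6 (mod 13).
With t = 6: x = 12 + 89·6 = 546.
Indeed 546 ≡ 12 (mod 89) and 546 ≡ 0 (mod 13).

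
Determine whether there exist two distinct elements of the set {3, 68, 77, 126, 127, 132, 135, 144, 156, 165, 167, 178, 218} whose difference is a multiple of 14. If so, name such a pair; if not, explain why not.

No, no such pair exists.

Two integers differ by a multiple of 14 exactly when they have the same residue mod 14. The residues are 3↦3, 68↦12, 77↦7, 126↦0, 127↦1, 132↦6, 135↦9, 144↦4, 156↦2, 165↦11, 167↦13, 178↦10, 218↦8.
All 13 residues are distinct, so no two elements differ by a multiple of 14.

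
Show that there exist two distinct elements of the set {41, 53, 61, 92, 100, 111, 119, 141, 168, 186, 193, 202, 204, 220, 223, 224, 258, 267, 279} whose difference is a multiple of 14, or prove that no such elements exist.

41 and 111 are such a pair.

Reduce each element mod 14: 41↦13, 53↦11, 61↦5, 92↦8, 100↦2, 111↦13, 119↦7, 141↦1, 168↦0, 186↦4, 193↦11, 202↦6, 204↦8, 220↦10, 223↦13, 224↦0, 258↦6, 267↦1, 279↦13. The residue 13 repeats (at 41 and 111), and 111 − 41 = 70 = 5·14.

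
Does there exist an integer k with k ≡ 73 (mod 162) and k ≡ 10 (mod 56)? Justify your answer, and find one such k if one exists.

gcd(162, 56) = 2. If k ≡ 73 (mod 162) and k ≡ 10 (mod 56), then k ≡ 73 (mod 2) and k ≡ 10 (mod 2).
But 73 mod 2 = 1 while 10 mod 2 = 0, a contradiction.
Hence the system has no solution.

No such integer exists.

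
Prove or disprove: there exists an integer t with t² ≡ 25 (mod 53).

t = 48

t = 48 works: 48² = 2304, and 2304 − 25 = 2279 = 43·53.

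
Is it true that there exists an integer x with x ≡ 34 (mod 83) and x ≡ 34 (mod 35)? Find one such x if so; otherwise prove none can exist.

x = 34

The moduli 83 and 35 are coprime, so by the Chinese Remainder Theorem a unique solution modulo 2905 exists.
Write x = 34 + 83t and require 34 + 83t ≡ 34 (mod 35), i.e. 83t ≡ 0 (mod 35).
83 ≡ 13 (mod 35), so this reads 13t ≡ 0 (mod 35). t = 0 satisfies this.
Taking t = 0 gives x = 34 + 83·0 = 34.
Check: 34 mod 83 = 34, 34 mod 35 = 34. ✓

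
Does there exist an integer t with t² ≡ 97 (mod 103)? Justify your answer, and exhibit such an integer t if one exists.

t = 32

Take t = 32. Then 32² = 1024 = 9·103 + 97, so 32² ≡ 97 (mod 103).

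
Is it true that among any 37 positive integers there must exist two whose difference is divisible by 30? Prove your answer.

There are exactly 30 possible remainders on division by 30.
Since 37 > 30, two of the 37 integers must share a residue class by the pigeonhole principle; call them a and b.
Then a ≡ b (mod 30), i.e. 30 ∣ (a − b).

Yes.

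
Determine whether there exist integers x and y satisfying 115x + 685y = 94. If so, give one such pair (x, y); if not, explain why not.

Any value of 115x + 685y is a multiple of gcd(115, 685) = 5.
However 94 leaves remainder 4 on division by 5.
Hence no integers x, y satisfy the equation.

No such integers exist.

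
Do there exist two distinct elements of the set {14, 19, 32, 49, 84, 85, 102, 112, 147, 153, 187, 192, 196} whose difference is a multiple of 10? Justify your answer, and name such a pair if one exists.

Reduce each element mod 10: 14↦4, 19↦9, 32↦2, 49↦9, 84↦4, 85↦5, 102↦2, 112↦2, 147↦7, 153↦3, 187↦7, 192↦2, 196↦6. The residue 4 repeats (at 14 and 84), and 84 − 14 = 70 = 7·10.

Yes: 14 and 84.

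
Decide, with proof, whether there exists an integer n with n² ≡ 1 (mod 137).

n = 1

Take n = 1. Then 1² = 1, and since 0 ≤ 1 < 137 this is already reduced: 1² ≡ 1 (mod 137).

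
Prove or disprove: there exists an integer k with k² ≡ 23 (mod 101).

k = 15 works: 15² = 225, and 225 − 23 = 202 = 2·101.

k = 15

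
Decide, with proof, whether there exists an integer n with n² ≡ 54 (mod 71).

n = 57 works: 57² = 3249, and 3249 − 54 = 3195 = 45·71.

n = 57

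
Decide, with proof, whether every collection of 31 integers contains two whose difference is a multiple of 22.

True.

Each integer lies in one of the 22 residue classes modulo 22.
Placing 31 integers into 22 classes, some class receives at least two — say a and b.
Their difference a − b is then a multiple of 22.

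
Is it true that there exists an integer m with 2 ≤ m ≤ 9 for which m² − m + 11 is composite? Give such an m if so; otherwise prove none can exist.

The values for m = 2, 3, …, 9 are 13, 17, 23, 31, 41, 53, 67, 83, and each of these is prime.
So no value in the range makes the expression composite.

There is no such integer m in that range.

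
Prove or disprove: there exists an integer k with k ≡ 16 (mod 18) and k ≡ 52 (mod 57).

k = 52

The moduli are not coprime: gcd(18, 57) = 3. Compatibility requires 3 ∣ (52 − 16) = 36, which holds, so solutions exist.
Step through k = 16, 16 + 18, 16 + 2·18, …: the values 16, 34, 52 reduce mod 57 to 16, 34, 52. The value 52 hits 52.
Check: 52 mod 18 = 16, 52 mod 57 = 52. ✓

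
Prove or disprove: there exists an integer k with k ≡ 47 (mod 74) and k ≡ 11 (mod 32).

k = 491

Here gcd(74, 32) = 2, and both 47 and 11 leave remainder 1 mod 2, so the system is consistent.
Step through k = 47, 47 + 74, 47 + 2·74, …: the values 47, 121, 195, 269, 343, 417, 491 reduce mod 32 to 15, 25, 3, 13, 23, 1, 11. The value 491 hits 11.
Indeed 491 ≡ 47 (mod 74) and 491 ≡ 11 (mod 32).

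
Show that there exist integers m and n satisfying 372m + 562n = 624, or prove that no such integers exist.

m = 47, n = -30

Every value of 372m + 562n is a multiple of gcd(372, 562) = 2; since 2 ∣ 624, solutions exist.
Dividing through by 2 reduces the equation to 186m + 281n = 312.
Euclidean algorithm: 281 = 1·186 + 95, 186 = 1·95 + 91, 95 = 1·91 + 4, 91 = 22·4 + 3, 4 = 1·3 + 1, 3 = 3·1 + 0.
Working back up the chain: 1 = 4 − 1·3 = 4 − (91 − 22·4) = −91 + 23·4 = −91 + 23·(95 − 1·91) = 23·95 − 24·91 = 23·95 − 24·(186 − 1·95) = −24·186 + 47·95 = −24·186 + 47·(281 − 1·186) = 47·281 − 71·186. So 186·(-71) + 281·47 = 1.
Times 312: 186·(-22152) + 281·14664 = 312, so (-22152, 14664) solves it.
The general solution is m = -22152 + 281k, n = 14664 − 186k; taking k = 79 gives the smaller pair m = 47, n = -30.
Indeed 372·47 + 562·(-30) = 17484 − 16860 = 624.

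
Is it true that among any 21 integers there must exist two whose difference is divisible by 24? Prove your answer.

No; for instance {67, 68, 69, 70, 71, 72, 73, 74, 75, 76, 77, 78, 79, 80, 81, 82, 83, 84, 85, 86, 87} is a counterexample.

Take the 21 consecutive integers 67, 68, …, 87: their residues mod 24 are all distinct because 21 ≤ 24.
Any two of them differ by at most 20 < 24 and by at least 1, so no difference is a multiple of 24.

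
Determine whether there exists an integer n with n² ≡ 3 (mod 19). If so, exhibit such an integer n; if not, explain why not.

Computing n² mod 19 for n = 0, 1, …, 9 (enough, by the symmetry n ↦ 19 − n) gives 0, 1, 4, 9, 16, 6, 17, 11, 7, 5.
So the quadratic residues mod 19 are {0, 1, 4, 5, 6, 7, 9, 11, 16, 17}, and 3 is not among them.
Therefore n² ≡ 3 (mod 19) has no solution.

No such integer exists.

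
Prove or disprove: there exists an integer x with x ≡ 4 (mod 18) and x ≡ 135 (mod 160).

gcd(18, 160) = 2. If x ≡ 4 (mod 18) and x ≡ 135 (mod 160), then x ≡ 4 (mod 2) and x ≡ 135 (mod 2).
But 4 mod 2 = 0 while 135 mod 2 = 1, a contradiction.
So no integer satisfies both congruences.

No, no such integer exists.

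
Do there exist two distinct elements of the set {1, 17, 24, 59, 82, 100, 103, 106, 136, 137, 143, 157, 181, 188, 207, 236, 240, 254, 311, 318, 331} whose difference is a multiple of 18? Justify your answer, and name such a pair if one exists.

1 mod 18 = 1 and 181 mod 18 = 1, so 181 − 1 = 180 = 10·18.

The pair (1, 181) works.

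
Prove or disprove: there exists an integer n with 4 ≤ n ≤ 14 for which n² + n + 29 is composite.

n = 11

At n = 11: 11² + 11 + 29 = 161 = 7·23, which is composite.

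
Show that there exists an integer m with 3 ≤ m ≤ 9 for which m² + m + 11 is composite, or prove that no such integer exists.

The values for m = 3, 4, …, 9 are 23, 31, 41, 53, 67, 83, 101, and each of these is prime.
So no value in the range makes the expression composite.

There is no such integer m in that range.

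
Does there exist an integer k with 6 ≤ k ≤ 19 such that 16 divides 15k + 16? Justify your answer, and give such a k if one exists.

Try k = 16: 15·16 + 16 = 256 = 16·16, which is divisible by 16.

k = 16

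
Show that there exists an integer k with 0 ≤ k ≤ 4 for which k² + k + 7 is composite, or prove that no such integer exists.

At k = 4: 4² + 4 + 7 = 27 = 3·9, which is composite.

k = 4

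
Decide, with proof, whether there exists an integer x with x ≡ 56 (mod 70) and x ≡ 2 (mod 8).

Here gcd(70, 8) = 2, and both 56 and 2 leave remainder 0 mod 2, so the system is consistent.
List candidates x ≡ 56 (mod 70): 56, 126, 196, 266. Modulo 8 these are 0, 6, 4, 2; 266 gives 2 as required.
Check: 266 mod 70 = 56, 266 mod 8 = 2. ✓

x = 266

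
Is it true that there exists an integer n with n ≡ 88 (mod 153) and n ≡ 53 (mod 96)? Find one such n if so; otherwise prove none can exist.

Both moduli are multiples of 3 = gcd(153, 96), so any solution would satisfy n ≡ 88 and n ≡ 53 modulo 3 simultaneously.
But 88 mod 3 = 1 while 53 mod 3 = 2, a contradiction.
So no integer satisfies both congruences.

No such integer exists.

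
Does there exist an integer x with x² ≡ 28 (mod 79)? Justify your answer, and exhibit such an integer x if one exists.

Apply Euler's criterion with the prime 79: 28 is a quadratic residue iff 28^39 ≡ 1 (mod 79), and a non-residue iff it is ≡ −1.
Squaring successively (mod 79): 28^2 = 784 ≡ 73; 28^4 ≡ 73² = 5329 ≡ 36; 28^8 ≡ 36² = 1296 ≡ 32; 28^16 ≡ 32² = 1024 ≡ 76; 28^32 ≡ 76² = 5776 ≡ 9.
Since 39 = 32 + 4 + 2 + 1, 28^39 ≡ 9 · 36 · 73 · 28; multiplying out mod 79: 9·36 = 324 ≡ 8, then 8·73 = 584 ≡ 31, then 31·28 = 868 ≡ 78. Thus 28^39 ≡ 78 ≡ −1 (mod 79).
By Euler's criterion 28 is a quadratic non-residue mod 79: no x satisfies x² ≡ 28 (mod 79).

No, no such integer exists.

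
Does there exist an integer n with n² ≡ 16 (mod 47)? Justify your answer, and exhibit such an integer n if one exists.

n = 43

Take n = 43. Then 43² = 1849 = 39·47 + 16, so 43² ≡ 16 (mod 47).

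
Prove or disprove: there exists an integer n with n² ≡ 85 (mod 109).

There is no such integer.

109 is prime, so by Euler's criterion 85 is a square mod 109 iff 85^((109−1)/2) = 85^54 ≡ 1 (mod 109).
Squaring successively (mod 109): 85^2 = 7225 ≡ 31; 85^4 ≡ 31² = 961 ≡ 89; 85^8 ≡ 89² = 7921 ≡ 73; 85^16 ≡ 73² = 5329 ≡ 97; 85^32 ≡ 97² = 9409 ≡ 35.
Since 54 = 32 + 16 + 4 + 2, 85^54 ≡ 35 · 97 · 89 · 31; multiplying out mod 109: 35·97 = 3395 ≡ 16, then 16·89 = 1424 ≡ 7, then 7·31 = 217 ≡ 108. Thus 85^54 ≡ 108 ≡ −1 (mod 109).
The value −1 means 85 is a non-residue modulo 109, so n² ≡ 85 (mod 109) is impossible.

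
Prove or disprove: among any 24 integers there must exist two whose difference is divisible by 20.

There are exactly 20 possible remainders on division by 20.
With 24 integers and only 20 classes, the pigeonhole principle forces two of them, say a and b, into the same class.
Equal remainders mean a − b ≡ 0 (mod 20), so 20 divides their difference.

True.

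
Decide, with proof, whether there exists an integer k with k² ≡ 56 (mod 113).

k = 100 works: 100² = 10000, and 10000 − 56 = 9944 = 88·113.

k = 100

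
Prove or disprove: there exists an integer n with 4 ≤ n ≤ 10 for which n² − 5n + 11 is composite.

At n = 7: 7² − 5·7 + 11 = 25 = 5·5, which is composite.

n = 7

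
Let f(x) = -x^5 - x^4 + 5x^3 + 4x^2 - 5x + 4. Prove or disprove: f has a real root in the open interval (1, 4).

Yes, f has a root in the interval.

f(1) = 6 and f(4) = -912, which have opposite signs.
As a polynomial, f is continuous on every closed interval.
By the Intermediate Value Theorem, f takes the value 0 somewhere in the open interval.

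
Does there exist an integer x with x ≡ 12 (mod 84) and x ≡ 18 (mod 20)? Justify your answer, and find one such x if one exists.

gcd(84, 20) = 4. If x ≡ 12 (mod 84) and x ≡ 18 (mod 20), then x ≡ 12 (mod 4) and x ≡ 18 (mod 4).
But 12 mod 4 = 0 while 18 mod 4 = 2, a contradiction.
Hence the system has no solution.

There is no such integer.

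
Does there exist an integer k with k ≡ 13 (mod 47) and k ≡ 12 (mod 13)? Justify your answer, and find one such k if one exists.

k = 389

The moduli 47 and 13 are coprime, so by the Chinese Remainder Theorem a unique solution modulo 611 exists.
Write k = 13 + 47t and require 13 + 47t ≡ 12 (mod 13), i.e. 47t ≡ 12 (mod 13).
47 ≡ 8 (mod 13), so this reads 8t ≡ 12 (mod 13). Since 8·5 = 40 = 3·13 + 1, the inverse of 8 mod 13 is 5.
Multiplying by 5: t ≡ 5·12 = 60 ≡ 8 (mod 13).
Taking t = 8 gives k = 13 + 47·8 = 389.
Verify: 389 = 8·47 + 13 and 389 = 29·13 + 12. ✓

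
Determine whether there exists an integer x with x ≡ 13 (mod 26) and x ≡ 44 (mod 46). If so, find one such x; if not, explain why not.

No, no such integer exists.

Both moduli are multiples of 2 = gcd(26, 46), so any solution would satisfy x ≡ 13 and x ≡ 44 modulo 2 simultaneously.
These are incompatible: 13 − 44 = -31 is not divisible by 2.
So no integer satisfies both congruences.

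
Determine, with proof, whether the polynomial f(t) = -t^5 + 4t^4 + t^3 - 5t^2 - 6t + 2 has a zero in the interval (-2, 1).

f(-2) = 82 and f(1) = -5, which have opposite signs.
f is continuous everywhere (it is a polynomial), in particular on [-2, 1].
By the Intermediate Value Theorem, f takes the value 0 somewhere in the open interval.

Yes, f has a root in the interval.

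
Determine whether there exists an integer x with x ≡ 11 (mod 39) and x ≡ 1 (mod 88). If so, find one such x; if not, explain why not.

Since 39 and 88 share no common factor, CRT says the pair of congruences has a solution (unique mod 3432).
Any solution of the first congruence is x = 11 + 39t; substituting into the second, 39t ≡ 1 − 11 ≡ 78 (mod 88).
Note 39·79 = 3081 ≡ 1 (mod 88) (as 3081 − 1 = 35·88), so 39⁻¹ ≡ 79.
Multiplying by 79: t ≡ 79·78 = 6162 ≡ 2 (mod 88).
Taking t = 2 gives x = 11 + 39·2 = 89.
Indeed 89 ≡ 11 (mod 39) and 89 ≡ 1 (mod 88).

x = 89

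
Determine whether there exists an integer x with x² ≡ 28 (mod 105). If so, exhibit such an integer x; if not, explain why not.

No, no such integer exists.

Since 5 ∣ 105, a solution of x² ≡ 28 (mod 105) would also satisfy x² ≡ 28 ≡ 3 (mod 5).
Since (5 − x)² ≡ x² (mod 5), it suffices to square x = 0, 1, …, 2: the residues are 0, 1, 4.
So the quadratic residues mod 5 are {0, 1, 4}, and 3 is not among them.
Therefore x² ≡ 28 (mod 105) has no solution.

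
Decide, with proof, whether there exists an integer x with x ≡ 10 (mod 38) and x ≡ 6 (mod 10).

Here gcd(38, 10) = 2, and both 10 and 6 leave remainder 0 mod 2, so the system is consistent.
The integers ≡ 10 (mod 38) are 10, 48, 86, …; their remainders mod 10 are 0, 8, 6, so x = 86 is the first that is ≡ 6 (mod 10).
Check: 86 mod 38 = 10, 86 mod 10 = 6. ✓

x = 86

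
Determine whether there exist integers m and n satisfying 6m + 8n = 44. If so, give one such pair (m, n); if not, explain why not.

m = 2, n = 4

gcd(6, 8) = 2, and 2 divides 44, so integer solutions exist.
Dividing through by 2 reduces the equation to 3m + 4n = 22.
Dividing repeatedly: 4 = 1·3 + 1, 3 = 3·1 + 0.
Back-substituting, 1 = 4 − 1·3; that is, 3·(-1) + 4·1 = 1.
Multiplying through by 22: m = (-1)·22 = -22, n = 1·22 = 22 is a solution.
Shifting by a multiple of (4, −3) keeps it a solution: m = -22 + 6·4 = 2, n = 22 − 6·3 = 4.
Indeed 6·2 + 8·4 = 12 + 32 = 44.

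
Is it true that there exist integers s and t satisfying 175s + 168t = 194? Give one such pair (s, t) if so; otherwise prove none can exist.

gcd(175, 168) = 7, so every integer of the form 175s + 168t is a multiple of 7.
But 194 = 7·27 + 5, so 7 ∤ 194.
Therefore 175s + 168t = 194 has no solution in integers.

No such integers exist.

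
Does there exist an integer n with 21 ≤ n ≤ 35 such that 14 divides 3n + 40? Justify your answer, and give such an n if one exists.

n = 24

Scanning upward from n = 21 gives 103, 106, 109, none divisible by 14. n = 24 works, since 3·24 + 40 = 112 = 8·14.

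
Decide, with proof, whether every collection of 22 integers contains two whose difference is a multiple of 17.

There are exactly 17 possible remainders on division by 17.
Since 22 > 17, two of the 22 integers must share a residue class by the pigeonhole principle; call them a and b.
Their difference a − b is then a multiple of 17.

True.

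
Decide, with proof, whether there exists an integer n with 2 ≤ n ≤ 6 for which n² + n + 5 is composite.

At n = 4: 4² + 4 + 5 = 25 = 5·5, which is composite.

n = 4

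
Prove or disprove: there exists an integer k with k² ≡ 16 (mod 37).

k = 33 works: 33² = 1089, and 1089 − 16 = 1073 = 29·37.

k = 33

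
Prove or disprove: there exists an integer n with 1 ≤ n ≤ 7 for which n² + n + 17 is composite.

No, no such integer n in that range exists.

The values for n = 1, 2, …, 7 are 19, 23, 29, 37, 47, 59, 73, and each of these is prime.
So no value in the range makes the expression composite.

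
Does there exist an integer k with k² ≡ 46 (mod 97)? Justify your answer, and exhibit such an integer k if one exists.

There is no such integer.

97 is prime, so by Euler's criterion 46 is a square mod 97 iff 46^((97−1)/2) = 46^48 ≡ 1 (mod 97).
Squaring successively (mod 97): 46^2 = 2116 ≡ 79; 46^4 ≡ 79² = 6241 ≡ 33; 46^8 ≡ 33² = 1089 ≡ 22; 46^16 ≡ 22² = 484 ≡ 96; 46^32 ≡ 96² = 9216 ≡ 1.
Since 48 = 32 + 16, 46^48 ≡ 1 · 96; multiplying out mod 97: 1·96 = 96 ≡ 96. Thus 46^48 ≡ 96 ≡ −1 (mod 97).
The value −1 means 46 is a non-residue modulo 97, so k² ≡ 46 (mod 97) is impossible.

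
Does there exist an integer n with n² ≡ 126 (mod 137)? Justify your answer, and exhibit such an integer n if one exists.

n = 20

n = 20 works: 20² = 400, and 400 − 126 = 274 = 2·137.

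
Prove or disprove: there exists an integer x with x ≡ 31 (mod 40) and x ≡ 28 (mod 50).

gcd(40, 50) = 10. If x ≡ 31 (mod 40) and x ≡ 28 (mod 50), then x ≡ 31 (mod 10) and x ≡ 28 (mod 10).
These are incompatible: 31 − 28 = 3 is not divisible by 10.
Therefore no such x exists.

There is no such integer.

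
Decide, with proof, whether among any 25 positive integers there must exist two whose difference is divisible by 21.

Partition the integers by their residue mod 21; there are 21 classes.
With 25 integers and only 21 classes, the pigeonhole principle forces two of them, say a and b, into the same class.
Equal remainders mean a − b ≡ 0 (mod 21), so 21 divides their difference.

True.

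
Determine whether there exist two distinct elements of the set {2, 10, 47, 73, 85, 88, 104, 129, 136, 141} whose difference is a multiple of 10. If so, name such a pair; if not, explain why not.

No, no such pair exists.

Two integers differ by a multiple of 10 exactly when they have the same residue mod 10. The residues are 2↦2, 10↦0, 47↦7, 73↦3, 85↦5, 88↦8, 104↦4, 129↦9, 136↦6, 141↦1.
No residue repeats among the 10 elements, so no pair has difference ≡ 0 (mod 10).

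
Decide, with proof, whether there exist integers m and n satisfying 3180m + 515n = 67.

Any value of 3180m + 515n is a multiple of gcd(3180, 515) = 5.
However 67 leaves remainder 2 on division by 5.
Therefore 3180m + 515n = 67 has no solution in integers.

There are no such integers.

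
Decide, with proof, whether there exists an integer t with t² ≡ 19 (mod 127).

t = 20

t = 20 works: 20² = 400, and 400 − 19 = 381 = 3·127.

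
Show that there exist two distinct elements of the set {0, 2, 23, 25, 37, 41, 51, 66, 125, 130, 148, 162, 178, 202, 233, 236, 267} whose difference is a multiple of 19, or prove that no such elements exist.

Two integers differ by a multiple of 19 exactly when they have the same residue mod 19. The residues are 0↦0, 2↦2, 23↦4, 25↦6, 37↦18, 41↦3, 51↦13, 66↦9, 125↦11, 130↦16, 148↦15, 162↦10, 178↦7, 202↦12, 233↦5, 236↦8, 267↦1.
No residue repeats among the 17 elements, so no pair has difference ≡ 0 (mod 19).

No such pair exists.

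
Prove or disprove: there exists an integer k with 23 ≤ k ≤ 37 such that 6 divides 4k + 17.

At k = 23, 4·23 + 17 = 109 ≡ 1 (mod 6), and each step in k adds 4, giving residues 1, 5, 3, 1, 5, 3, 1, 5, 3, 1, 5, 3, 1, 5, 3 for k = 23, 24, …, 37.
The residue 0 does not occur, so no k in [23, 37] makes 4k + 17 a multiple of 6.

There is no such integer k in that range.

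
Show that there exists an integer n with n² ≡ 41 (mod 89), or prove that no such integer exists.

89 is prime, so by Euler's criterion 41 is a square mod 89 iff 41^((89−1)/2) = 41^44 ≡ 1 (mod 89).
Squaring successively (mod 89): 41^2 = 1681 ≡ 79; 41^4 ≡ 79² = 6241 ≡ 11; 41^8 ≡ 11² = 121 ≡ 32; 41^16 ≡ 32² = 1024 ≡ 45; 41^32 ≡ 45² = 2025 ≡ 67.
Since 44 = 32 + 8 + 4, 41^44 ≡ 67 · 32 · 11; multiplying out mod 89: 67·32 = 2144 ≡ 8, then 8·11 = 88 ≡ 88. Thus 41^44 ≡ 88 ≡ −1 (mod 89).
By Euler's criterion 41 is a quadratic non-residue mod 89: no n satisfies n² ≡ 41 (mod 89).

No, no such integer exists.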